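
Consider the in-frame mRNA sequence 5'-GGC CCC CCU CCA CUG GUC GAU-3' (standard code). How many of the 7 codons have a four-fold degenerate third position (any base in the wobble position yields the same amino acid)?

Codon 1 GGC (Gly): third position 4-fold.
Codon 2 CCC (Pro): third position 4-fold.
Codon 3 CCU (Pro): third position 4-fold.
Codon 4 CCA (Pro): third position 4-fold.
Codon 5 CUG (Leu): third position 4-fold.
Codon 6 GUC (Val): third position 4-fold.
Codon 7 GAU (Asp): third position 2-fold.
Four-fold degenerate third positions: 6.

6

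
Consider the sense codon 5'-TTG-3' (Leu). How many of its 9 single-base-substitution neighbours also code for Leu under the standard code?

2

Position 1: CTG → 1 synonymous.
Position 2: none → 0 synonymous.
Position 3: TTA → 1 synonymous.
Total: 1 + 0 + 1 = 2.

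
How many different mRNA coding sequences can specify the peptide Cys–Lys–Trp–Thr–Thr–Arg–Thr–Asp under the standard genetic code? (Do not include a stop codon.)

3072

Cys: 2 codons.
Lys: 2 codons.
Trp: 1 codon.
Thr: 4 codons.
Thr: 4 codons.
Arg: 6 codons.
Thr: 4 codons.
Asp: 2 codons.
2 × 2 × 1 × 4 × 4 × 6 × 4 × 2 = 3072.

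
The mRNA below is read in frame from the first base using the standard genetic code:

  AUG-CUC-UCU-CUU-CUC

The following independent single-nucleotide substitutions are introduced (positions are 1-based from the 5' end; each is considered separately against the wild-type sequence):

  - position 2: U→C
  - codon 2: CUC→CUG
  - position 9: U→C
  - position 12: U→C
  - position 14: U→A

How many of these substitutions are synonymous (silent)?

Codon 1: AUG (Met) → ACG (Thr) — missense.
Codon 2: CUC (Leu) → CUG (Leu) — synonymous.
Codon 3: UCU (Ser) → UCC (Ser) — synonymous.
Codon 4: CUU (Leu) → CUC (Leu) — synonymous.
Codon 5: CUC (Leu) → CAC (His) — missense.
Synonymous: 3 of 5.

3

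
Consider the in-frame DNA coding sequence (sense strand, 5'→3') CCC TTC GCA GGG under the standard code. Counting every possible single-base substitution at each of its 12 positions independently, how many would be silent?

Codon 1 (CCC, Pro): 3 synonymous substitutions.
Codon 2 (TTC, Phe): 1 synonymous substitution.
Codon 3 (GCA, Ala): 3 synonymous substitutions.
Codon 4 (GGG, Gly): 3 synonymous substitutions.
Total: 3 + 1 + 3 + 3 = 10.

10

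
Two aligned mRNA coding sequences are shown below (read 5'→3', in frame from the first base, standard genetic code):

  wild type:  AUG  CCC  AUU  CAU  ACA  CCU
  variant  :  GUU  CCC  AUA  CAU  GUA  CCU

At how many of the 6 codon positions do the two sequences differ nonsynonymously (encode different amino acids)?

Codon 1: AUG Met / GUU Val — nonsynonymous.
Codon 2: CCC Pro / CCC Pro — identical.
Codon 3: AUU Ile / AUA Ile — synonymous.
Codon 4: CAU His / CAU His — identical.
Codon 5: ACA Thr / GUA Val — nonsynonymous.
Codon 6: CCU Pro / CCU Pro — identical.
Nonsynonymous differences: 2.

2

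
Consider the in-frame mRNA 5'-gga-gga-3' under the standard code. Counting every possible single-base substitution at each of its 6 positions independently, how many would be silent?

6

Codon 1 (GGA, Gly): 3 synonymous substitutions.
Codon 2 (GGA, Gly): 3 synonymous substitutions.
Total: 3 + 3 = 6.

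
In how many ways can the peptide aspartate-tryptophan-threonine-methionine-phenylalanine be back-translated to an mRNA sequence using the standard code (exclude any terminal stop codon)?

16

Asp: 2 codons.
Trp: 1 codon.
Thr: 4 codons.
Met: 1 codon.
Phe: 2 codons.
2 × 1 × 4 × 1 × 2 = 16.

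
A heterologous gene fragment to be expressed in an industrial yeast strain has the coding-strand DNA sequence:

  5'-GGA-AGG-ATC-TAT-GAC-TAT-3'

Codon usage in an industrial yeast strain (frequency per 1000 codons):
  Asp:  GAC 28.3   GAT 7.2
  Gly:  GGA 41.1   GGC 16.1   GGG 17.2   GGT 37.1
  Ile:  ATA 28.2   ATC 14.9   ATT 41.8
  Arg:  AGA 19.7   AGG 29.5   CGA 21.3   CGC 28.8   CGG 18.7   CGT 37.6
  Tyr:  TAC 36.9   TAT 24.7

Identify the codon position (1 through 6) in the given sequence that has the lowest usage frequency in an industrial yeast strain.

3

Codon 1 GGA (Gly): 41.1 per 1000.
Codon 2 AGG (Arg): 29.5 per 1000.
Codon 3 ATC (Ile): 14.9 per 1000.
Codon 4 TAT (Tyr): 24.7 per 1000.
Codon 5 GAC (Asp): 28.3 per 1000.
Codon 6 TAT (Tyr): 24.7 per 1000.
Lowest frequency is 14.9 at codon 3.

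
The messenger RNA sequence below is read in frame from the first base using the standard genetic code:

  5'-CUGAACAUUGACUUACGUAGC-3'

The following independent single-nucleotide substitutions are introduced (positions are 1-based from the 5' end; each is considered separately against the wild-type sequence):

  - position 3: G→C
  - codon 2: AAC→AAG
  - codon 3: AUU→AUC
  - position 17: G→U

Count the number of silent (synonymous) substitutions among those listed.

Codon 1: CUG (Leu) → CUC (Leu) — synonymous.
Codon 2: AAC (Asn) → AAG (Lys) — missense.
Codon 3: AUU (Ile) → AUC (Ile) — synonymous.
Codon 6: CGU (Arg) → CUU (Leu) — missense.
Synonymous: 2 of 4.

2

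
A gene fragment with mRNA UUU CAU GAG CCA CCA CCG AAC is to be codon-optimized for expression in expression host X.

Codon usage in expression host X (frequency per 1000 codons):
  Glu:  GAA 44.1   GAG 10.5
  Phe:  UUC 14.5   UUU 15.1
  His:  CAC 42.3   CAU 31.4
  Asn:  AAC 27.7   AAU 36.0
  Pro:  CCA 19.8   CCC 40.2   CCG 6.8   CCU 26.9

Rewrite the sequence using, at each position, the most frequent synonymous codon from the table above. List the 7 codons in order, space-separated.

Codon 1 (Phe): best is UUU at 15.1.
Codon 2 (His): best is CAC at 42.3.
Codon 3 (Glu): best is GAA at 44.1.
Codon 4 (Pro): best is CCC at 40.2.
Codon 5 (Pro): best is CCC at 40.2.
Codon 6 (Pro): best is CCC at 40.2.
Codon 7 (Asn): best is AAU at 36.0.

UUU CAC GAA CCC CCC CCC AAU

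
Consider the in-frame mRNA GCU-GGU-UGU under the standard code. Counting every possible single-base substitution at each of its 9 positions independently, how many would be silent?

Codon 1 (GCU, Ala): 3 synonymous substitutions.
Codon 2 (GGU, Gly): 3 synonymous substitutions.
Codon 3 (UGU, Cys): 1 synonymous substitution.
Total: 3 + 3 + 1 = 7.

7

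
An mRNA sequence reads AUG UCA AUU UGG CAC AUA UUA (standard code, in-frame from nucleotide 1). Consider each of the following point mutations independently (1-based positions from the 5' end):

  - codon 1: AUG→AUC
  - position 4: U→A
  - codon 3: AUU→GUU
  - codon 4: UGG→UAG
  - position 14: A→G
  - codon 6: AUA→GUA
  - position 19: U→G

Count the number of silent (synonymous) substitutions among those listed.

Codon 1: AUG (Met) → AUC (Ile) — missense.
Codon 2: UCA (Ser) → ACA (Thr) — missense.
Codon 3: AUU (Ile) → GUU (Val) — missense.
Codon 4: UGG (Trp) → UAG (Stop) — nonsense.
Codon 5: CAC (His) → CGC (Arg) — missense.
Codon 6: AUA (Ile) → GUA (Val) — missense.
Codon 7: UUA (Leu) → GUA (Val) — missense.
Synonymous: 0 of 7.

0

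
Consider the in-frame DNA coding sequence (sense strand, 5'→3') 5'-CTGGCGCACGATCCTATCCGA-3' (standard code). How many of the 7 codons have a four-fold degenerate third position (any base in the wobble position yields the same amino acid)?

Codon 1 CTG (Leu): third position 4-fold.
Codon 2 GCG (Ala): third position 4-fold.
Codon 3 CAC (His): third position 2-fold.
Codon 4 GAT (Asp): third position 2-fold.
Codon 5 CCT (Pro): third position 4-fold.
Codon 6 ATC (Ile): third position 3-fold.
Codon 7 CGA (Arg): third position 4-fold.
Four-fold degenerate third positions: 4.

4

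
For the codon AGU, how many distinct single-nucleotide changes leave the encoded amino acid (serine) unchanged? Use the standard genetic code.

1

Position 1: none → 0 synonymous.
Position 2: none → 0 synonymous.
Position 3: AGC → 1 synonymous.
Total: 0 + 0 + 1 = 1.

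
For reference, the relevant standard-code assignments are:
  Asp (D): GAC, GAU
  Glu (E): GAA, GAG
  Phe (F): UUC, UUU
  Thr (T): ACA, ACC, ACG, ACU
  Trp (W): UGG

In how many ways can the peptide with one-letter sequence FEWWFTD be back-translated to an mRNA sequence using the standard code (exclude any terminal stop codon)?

Phe: 2 codons.
Glu: 2 codons.
Trp: 1 codon.
Trp: 1 codon.
Phe: 2 codons.
Thr: 4 codons.
Asp: 2 codons.
2 × 2 × 1 × 1 × 2 × 4 × 2 = 64.

64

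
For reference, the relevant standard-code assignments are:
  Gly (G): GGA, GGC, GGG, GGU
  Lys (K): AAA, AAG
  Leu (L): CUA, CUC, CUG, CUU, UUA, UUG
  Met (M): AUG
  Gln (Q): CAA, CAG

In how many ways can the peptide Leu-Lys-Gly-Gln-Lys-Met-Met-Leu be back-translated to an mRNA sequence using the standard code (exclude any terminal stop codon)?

1152

Leu: 6 codons.
Lys: 2 codons.
Gly: 4 codons.
Gln: 2 codons.
Lys: 2 codons.
Met: 1 codon.
Met: 1 codon.
Leu: 6 codons.
6 × 2 × 4 × 2 × 2 × 1 × 1 × 6 = 1152.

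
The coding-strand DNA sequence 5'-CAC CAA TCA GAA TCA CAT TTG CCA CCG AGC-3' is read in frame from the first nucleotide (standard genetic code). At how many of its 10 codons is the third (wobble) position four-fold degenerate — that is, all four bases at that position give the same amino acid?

Codon 1 CAC (His): third position 2-fold.
Codon 2 CAA (Gln): third position 2-fold.
Codon 3 TCA (Ser): third position 4-fold.
Codon 4 GAA (Glu): third position 2-fold.
Codon 5 TCA (Ser): third position 4-fold.
Codon 6 CAT (His): third position 2-fold.
Codon 7 TTG (Leu): third position 2-fold.
Codon 8 CCA (Pro): third position 4-fold.
Codon 9 CCG (Pro): third position 4-fold.
Codon 10 AGC (Ser): third position 2-fold.
Four-fold degenerate third positions: 4.

4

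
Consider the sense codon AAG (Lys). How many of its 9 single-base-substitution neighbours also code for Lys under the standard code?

1

Position 1: none → 0 synonymous.
Position 2: none → 0 synonymous.
Position 3: AAA → 1 synonymous.
Total: 0 + 0 + 1 = 1.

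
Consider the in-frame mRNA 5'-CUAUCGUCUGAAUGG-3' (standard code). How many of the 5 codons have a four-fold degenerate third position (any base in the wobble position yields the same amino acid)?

Codon 1 CUA (Leu): third position 4-fold.
Codon 2 UCG (Ser): third position 4-fold.
Codon 3 UCU (Ser): third position 4-fold.
Codon 4 GAA (Glu): third position 2-fold.
Codon 5 UGG (Trp): third position 1-fold.
Four-fold degenerate third positions: 3.

3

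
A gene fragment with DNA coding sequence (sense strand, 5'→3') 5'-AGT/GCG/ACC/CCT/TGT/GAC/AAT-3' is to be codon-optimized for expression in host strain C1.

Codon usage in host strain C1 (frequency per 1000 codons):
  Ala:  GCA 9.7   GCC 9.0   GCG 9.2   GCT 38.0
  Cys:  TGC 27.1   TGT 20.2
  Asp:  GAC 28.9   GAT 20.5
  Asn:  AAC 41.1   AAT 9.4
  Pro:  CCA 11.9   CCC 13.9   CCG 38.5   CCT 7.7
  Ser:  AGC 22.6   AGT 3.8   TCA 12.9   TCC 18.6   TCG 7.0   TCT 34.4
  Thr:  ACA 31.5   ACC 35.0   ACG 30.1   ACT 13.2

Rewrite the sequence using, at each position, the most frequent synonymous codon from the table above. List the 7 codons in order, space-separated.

TCT GCT ACC CCG TGC GAC AAC

Codon 1 (Ser): best is TCT at 34.4.
Codon 2 (Ala): best is GCT at 38.0.
Codon 3 (Thr): best is ACC at 35.0.
Codon 4 (Pro): best is CCG at 38.5.
Codon 5 (Cys): best is TGC at 27.1.
Codon 6 (Asp): best is GAC at 28.9.
Codon 7 (Asn): best is AAC at 41.1.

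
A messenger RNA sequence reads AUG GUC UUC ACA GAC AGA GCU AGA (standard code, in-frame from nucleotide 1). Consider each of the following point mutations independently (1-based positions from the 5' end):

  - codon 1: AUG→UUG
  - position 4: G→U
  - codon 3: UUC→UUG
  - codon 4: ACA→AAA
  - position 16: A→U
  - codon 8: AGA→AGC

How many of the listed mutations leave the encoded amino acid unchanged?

0

Codon 1: AUG (Met) → UUG (Leu) — missense.
Codon 2: GUC (Val) → UUC (Phe) — missense.
Codon 3: UUC (Phe) → UUG (Leu) — missense.
Codon 4: ACA (Thr) → AAA (Lys) — missense.
Codon 6: AGA (Arg) → UGA (Stop) — nonsense.
Codon 8: AGA (Arg) → AGC (Ser) — missense.
Synonymous: 0 of 6.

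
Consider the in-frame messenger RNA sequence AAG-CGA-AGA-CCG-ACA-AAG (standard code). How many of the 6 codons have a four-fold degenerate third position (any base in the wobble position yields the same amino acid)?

Codon 1 AAG (Lys): third position 2-fold.
Codon 2 CGA (Arg): third position 4-fold.
Codon 3 AGA (Arg): third position 2-fold.
Codon 4 CCG (Pro): third position 4-fold.
Codon 5 ACA (Thr): third position 4-fold.
Codon 6 AAG (Lys): third position 2-fold.
Four-fold degenerate third positions: 3.

3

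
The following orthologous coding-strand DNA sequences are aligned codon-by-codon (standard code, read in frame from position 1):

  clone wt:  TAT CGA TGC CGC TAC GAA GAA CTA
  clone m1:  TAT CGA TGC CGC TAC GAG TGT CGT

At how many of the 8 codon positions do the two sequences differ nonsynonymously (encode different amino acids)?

2

Codon 1: TAT Tyr / TAT Tyr — identical.
Codon 2: CGA Arg / CGA Arg — identical.
Codon 3: TGC Cys / TGC Cys — identical.
Codon 4: CGC Arg / CGC Arg — identical.
Codon 5: TAC Tyr / TAC Tyr — identical.
Codon 6: GAA Glu / GAG Glu — synonymous.
Codon 7: GAA Glu / TGT Cys — nonsynonymous.
Codon 8: CTA Leu / CGT Arg — nonsynonymous.
Nonsynonymous differences: 2.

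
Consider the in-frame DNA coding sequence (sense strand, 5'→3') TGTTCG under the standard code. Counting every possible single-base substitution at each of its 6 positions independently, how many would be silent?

Codon 1 (TGT, Cys): 1 synonymous substitution.
Codon 2 (TCG, Ser): 3 synonymous substitutions.
Total: 1 + 3 = 4.

4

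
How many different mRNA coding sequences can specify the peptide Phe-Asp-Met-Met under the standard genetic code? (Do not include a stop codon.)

4

Phe: 2 codons.
Asp: 2 codons.
Met: 1 codon.
Met: 1 codon.
2 × 2 × 1 × 1 = 4.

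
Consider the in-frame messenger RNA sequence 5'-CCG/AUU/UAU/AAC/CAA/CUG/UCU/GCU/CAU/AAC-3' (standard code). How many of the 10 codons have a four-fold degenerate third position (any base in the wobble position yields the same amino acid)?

Codon 1 CCG (Pro): third position 4-fold.
Codon 2 AUU (Ile): third position 3-fold.
Codon 3 UAU (Tyr): third position 2-fold.
Codon 4 AAC (Asn): third position 2-fold.
Codon 5 CAA (Gln): third position 2-fold.
Codon 6 CUG (Leu): third position 4-fold.
Codon 7 UCU (Ser): third position 4-fold.
Codon 8 GCU (Ala): third position 4-fold.
Codon 9 CAU (His): third position 2-fold.
Codon 10 AAC (Asn): third position 2-fold.
Four-fold degenerate third positions: 4.

4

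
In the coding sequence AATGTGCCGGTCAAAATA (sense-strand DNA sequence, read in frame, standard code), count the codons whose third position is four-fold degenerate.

3

Codon 1 AAT (Asn): third position 2-fold.
Codon 2 GTG (Val): third position 4-fold.
Codon 3 CCG (Pro): third position 4-fold.
Codon 4 GTC (Val): third position 4-fold.
Codon 5 AAA (Lys): third position 2-fold.
Codon 6 ATA (Ile): third position 3-fold.
Four-fold degenerate third positions: 3.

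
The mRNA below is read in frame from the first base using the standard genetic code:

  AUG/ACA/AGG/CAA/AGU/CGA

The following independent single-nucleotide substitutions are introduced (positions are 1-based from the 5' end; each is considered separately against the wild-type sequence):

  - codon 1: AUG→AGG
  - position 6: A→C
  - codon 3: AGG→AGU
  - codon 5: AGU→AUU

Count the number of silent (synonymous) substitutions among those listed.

Codon 1: AUG (Met) → AGG (Arg) — missense.
Codon 2: ACA (Thr) → ACC (Thr) — synonymous.
Codon 3: AGG (Arg) → AGU (Ser) — missense.
Codon 5: AGU (Ser) → AUU (Ile) — missense.
Synonymous: 1 of 4.

1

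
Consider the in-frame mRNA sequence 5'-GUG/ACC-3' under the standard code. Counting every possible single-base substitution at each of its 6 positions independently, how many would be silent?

6

Codon 1 (GUG, Val): 3 synonymous substitutions.
Codon 2 (ACC, Thr): 3 synonymous substitutions.
Total: 3 + 3 = 6.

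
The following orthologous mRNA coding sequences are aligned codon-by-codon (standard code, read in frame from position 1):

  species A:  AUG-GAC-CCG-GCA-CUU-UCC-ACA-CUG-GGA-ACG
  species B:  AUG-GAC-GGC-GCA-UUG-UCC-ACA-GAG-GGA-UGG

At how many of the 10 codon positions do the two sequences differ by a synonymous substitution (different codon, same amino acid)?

1

Codon 1: AUG Met / AUG Met — identical.
Codon 2: GAC Asp / GAC Asp — identical.
Codon 3: CCG Pro / GGC Gly — nonsynonymous.
Codon 4: GCA Ala / GCA Ala — identical.
Codon 5: CUU Leu / UUG Leu — synonymous.
Codon 6: UCC Ser / UCC Ser — identical.
Codon 7: ACA Thr / ACA Thr — identical.
Codon 8: CUG Leu / GAG Glu — nonsynonymous.
Codon 9: GGA Gly / GGA Gly — identical.
Codon 10: ACG Thr / UGG Trp — nonsynonymous.
Synonymous differences: 1.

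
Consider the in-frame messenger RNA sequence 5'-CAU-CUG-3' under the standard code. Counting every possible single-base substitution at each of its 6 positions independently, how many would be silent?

5

Codon 1 (CAU, His): 1 synonymous substitution.
Codon 2 (CUG, Leu): 4 synonymous substitutions.
Total: 1 + 4 = 5.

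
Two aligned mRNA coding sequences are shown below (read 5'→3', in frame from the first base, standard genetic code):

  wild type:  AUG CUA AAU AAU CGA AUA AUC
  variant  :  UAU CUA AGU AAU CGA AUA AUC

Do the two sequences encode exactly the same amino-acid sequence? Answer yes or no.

Codon 1: AUG Met / UAU Tyr — nonsynonymous.
Codon 2: CUA Leu / CUA Leu — identical.
Codon 3: AAU Asn / AGU Ser — nonsynonymous.
Codon 4: AAU Asn / AAU Asn — identical.
Codon 5: CGA Arg / CGA Arg — identical.
Codon 6: AUA Ile / AUA Ile — identical.
Codon 7: AUC Ile / AUC Ile — identical.
Nonsynonymous differences: 2 → different protein.

no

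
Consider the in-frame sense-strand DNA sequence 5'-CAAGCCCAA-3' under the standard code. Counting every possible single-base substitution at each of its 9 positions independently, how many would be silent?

5

Codon 1 (CAA, Gln): 1 synonymous substitution.
Codon 2 (GCC, Ala): 3 synonymous substitutions.
Codon 3 (CAA, Gln): 1 synonymous substitution.
Total: 1 + 3 + 1 = 5.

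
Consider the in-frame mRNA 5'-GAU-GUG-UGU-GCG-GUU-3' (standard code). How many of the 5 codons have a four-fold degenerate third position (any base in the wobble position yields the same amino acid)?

3

Codon 1 GAU (Asp): third position 2-fold.
Codon 2 GUG (Val): third position 4-fold.
Codon 3 UGU (Cys): third position 2-fold.
Codon 4 GCG (Ala): third position 4-fold.
Codon 5 GUU (Val): third position 4-fold.
Four-fold degenerate third positions: 3.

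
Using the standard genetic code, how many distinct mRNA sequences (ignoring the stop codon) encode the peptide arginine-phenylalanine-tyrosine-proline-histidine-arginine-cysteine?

Arg: 6 codons.
Phe: 2 codons.
Tyr: 2 codons.
Pro: 4 codons.
His: 2 codons.
Arg: 6 codons.
Cys: 2 codons.
6 × 2 × 2 × 4 × 2 × 6 × 2 = 2304.

2304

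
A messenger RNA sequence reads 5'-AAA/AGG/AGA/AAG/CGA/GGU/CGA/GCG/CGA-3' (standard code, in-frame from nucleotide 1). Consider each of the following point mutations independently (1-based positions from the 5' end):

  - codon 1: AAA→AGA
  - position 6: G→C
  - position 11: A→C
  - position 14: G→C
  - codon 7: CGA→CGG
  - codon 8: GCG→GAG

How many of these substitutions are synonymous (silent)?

1

Codon 1: AAA (Lys) → AGA (Arg) — missense.
Codon 2: AGG (Arg) → AGC (Ser) — missense.
Codon 4: AAG (Lys) → ACG (Thr) — missense.
Codon 5: CGA (Arg) → CCA (Pro) — missense.
Codon 7: CGA (Arg) → CGG (Arg) — synonymous.
Codon 8: GCG (Ala) → GAG (Glu) — missense.
Synonymous: 1 of 6.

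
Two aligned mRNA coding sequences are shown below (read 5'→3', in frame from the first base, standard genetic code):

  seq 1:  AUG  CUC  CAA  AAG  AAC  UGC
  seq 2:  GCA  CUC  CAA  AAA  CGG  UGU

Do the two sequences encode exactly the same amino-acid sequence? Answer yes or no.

no

Codon 1: AUG Met / GCA Ala — nonsynonymous.
Codon 2: CUC Leu / CUC Leu — identical.
Codon 3: CAA Gln / CAA Gln — identical.
Codon 4: AAG Lys / AAA Lys — synonymous.
Codon 5: AAC Asn / CGG Arg — nonsynonymous.
Codon 6: UGC Cys / UGU Cys — synonymous.
Nonsynonymous differences: 2 → different protein.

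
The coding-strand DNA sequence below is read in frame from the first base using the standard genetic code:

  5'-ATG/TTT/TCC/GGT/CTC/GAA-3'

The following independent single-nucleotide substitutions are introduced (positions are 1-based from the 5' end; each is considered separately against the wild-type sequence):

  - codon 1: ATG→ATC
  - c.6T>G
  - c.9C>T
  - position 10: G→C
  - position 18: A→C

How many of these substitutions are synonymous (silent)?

Codon 1: ATG (Met) → ATC (Ile) — missense.
Codon 2: TTT (Phe) → TTG (Leu) — missense.
Codon 3: TCC (Ser) → TCT (Ser) — synonymous.
Codon 4: GGT (Gly) → CGT (Arg) — missense.
Codon 6: GAA (Glu) → GAC (Asp) — missense.
Synonymous: 1 of 5.

1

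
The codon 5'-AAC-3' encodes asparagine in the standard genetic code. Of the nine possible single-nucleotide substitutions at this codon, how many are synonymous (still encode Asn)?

Position 1: none → 0 synonymous.
Position 2: none → 0 synonymous.
Position 3: AAU → 1 synonymous.
Total: 0 + 0 + 1 = 1.

1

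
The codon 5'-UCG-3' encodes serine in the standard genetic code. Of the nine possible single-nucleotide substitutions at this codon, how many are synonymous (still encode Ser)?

Position 1: none → 0 synonymous.
Position 2: none → 0 synonymous.
Position 3: UCU, UCC, UCA → 3 synonymous.
Total: 0 + 0 + 3 = 3.

3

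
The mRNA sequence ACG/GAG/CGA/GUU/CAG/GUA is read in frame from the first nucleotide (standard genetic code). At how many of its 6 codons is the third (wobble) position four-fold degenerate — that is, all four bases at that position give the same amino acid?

4

Codon 1 ACG (Thr): third position 4-fold.
Codon 2 GAG (Glu): third position 2-fold.
Codon 3 CGA (Arg): third position 4-fold.
Codon 4 GUU (Val): third position 4-fold.
Codon 5 CAG (Gln): third position 2-fold.
Codon 6 GUA (Val): third position 4-fold.
Four-fold degenerate third positions: 4.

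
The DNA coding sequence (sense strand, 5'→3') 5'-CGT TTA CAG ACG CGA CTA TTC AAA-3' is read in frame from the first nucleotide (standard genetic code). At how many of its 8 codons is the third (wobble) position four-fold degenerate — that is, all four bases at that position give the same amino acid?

Codon 1 CGT (Arg): third position 4-fold.
Codon 2 TTA (Leu): third position 2-fold.
Codon 3 CAG (Gln): third position 2-fold.
Codon 4 ACG (Thr): third position 4-fold.
Codon 5 CGA (Arg): third position 4-fold.
Codon 6 CTA (Leu): third position 4-fold.
Codon 7 TTC (Phe): third position 2-fold.
Codon 8 AAA (Lys): third position 2-fold.
Four-fold degenerate third positions: 4.

4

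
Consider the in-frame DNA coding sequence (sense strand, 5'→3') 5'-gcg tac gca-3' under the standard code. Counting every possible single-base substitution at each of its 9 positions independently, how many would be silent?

7

Codon 1 (GCG, Ala): 3 synonymous substitutions.
Codon 2 (TAC, Tyr): 1 synonymous substitution.
Codon 3 (GCA, Ala): 3 synonymous substitutions.
Total: 3 + 1 + 3 = 7.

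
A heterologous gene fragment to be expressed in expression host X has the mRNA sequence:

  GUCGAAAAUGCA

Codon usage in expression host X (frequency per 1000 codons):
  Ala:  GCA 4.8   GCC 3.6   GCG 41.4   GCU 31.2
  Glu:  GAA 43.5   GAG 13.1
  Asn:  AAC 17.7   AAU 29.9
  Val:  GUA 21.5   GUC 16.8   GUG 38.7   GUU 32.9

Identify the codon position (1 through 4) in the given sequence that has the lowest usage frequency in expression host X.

4

Codon 1 GUC (Val): 16.8 per 1000.
Codon 2 GAA (Glu): 43.5 per 1000.
Codon 3 AAU (Asn): 29.9 per 1000.
Codon 4 GCA (Ala): 4.8 per 1000.
Lowest frequency is 4.8 at codon 4.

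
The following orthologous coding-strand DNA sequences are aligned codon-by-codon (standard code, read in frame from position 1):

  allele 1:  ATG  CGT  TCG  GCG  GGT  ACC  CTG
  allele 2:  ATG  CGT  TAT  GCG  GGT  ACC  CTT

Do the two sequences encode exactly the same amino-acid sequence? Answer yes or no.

Codon 1: ATG Met / ATG Met — identical.
Codon 2: CGT Arg / CGT Arg — identical.
Codon 3: TCG Ser / TAT Tyr — nonsynonymous.
Codon 4: GCG Ala / GCG Ala — identical.
Codon 5: GGT Gly / GGT Gly — identical.
Codon 6: ACC Thr / ACC Thr — identical.
Codon 7: CTG Leu / CTT Leu — synonymous.
Nonsynonymous differences: 1 → different protein.

no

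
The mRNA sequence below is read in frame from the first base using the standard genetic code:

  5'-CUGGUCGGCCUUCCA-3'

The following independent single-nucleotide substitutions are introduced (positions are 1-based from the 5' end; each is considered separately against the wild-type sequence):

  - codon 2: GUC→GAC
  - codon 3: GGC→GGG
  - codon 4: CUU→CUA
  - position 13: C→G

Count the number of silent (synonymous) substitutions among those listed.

Codon 2: GUC (Val) → GAC (Asp) — missense.
Codon 3: GGC (Gly) → GGG (Gly) — synonymous.
Codon 4: CUU (Leu) → CUA (Leu) — synonymous.
Codon 5: CCA (Pro) → GCA (Ala) — missense.
Synonymous: 2 of 4.

2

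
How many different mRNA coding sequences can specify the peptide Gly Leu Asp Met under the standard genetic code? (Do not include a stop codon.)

Gly: 4 codons.
Leu: 6 codons.
Asp: 2 codons.
Met: 1 codon.
4 × 6 × 2 × 1 = 48.

48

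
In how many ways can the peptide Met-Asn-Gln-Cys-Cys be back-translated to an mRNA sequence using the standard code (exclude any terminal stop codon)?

16

Met: 1 codon.
Asn: 2 codons.
Gln: 2 codons.
Cys: 2 codons.
Cys: 2 codons.
1 × 2 × 2 × 2 × 2 = 16.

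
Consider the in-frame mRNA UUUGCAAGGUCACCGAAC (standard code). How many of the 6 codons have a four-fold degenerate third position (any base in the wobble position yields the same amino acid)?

Codon 1 UUU (Phe): third position 2-fold.
Codon 2 GCA (Ala): third position 4-fold.
Codon 3 AGG (Arg): third position 2-fold.
Codon 4 UCA (Ser): third position 4-fold.
Codon 5 CCG (Pro): third position 4-fold.
Codon 6 AAC (Asn): third position 2-fold.
Four-fold degenerate third positions: 3.

3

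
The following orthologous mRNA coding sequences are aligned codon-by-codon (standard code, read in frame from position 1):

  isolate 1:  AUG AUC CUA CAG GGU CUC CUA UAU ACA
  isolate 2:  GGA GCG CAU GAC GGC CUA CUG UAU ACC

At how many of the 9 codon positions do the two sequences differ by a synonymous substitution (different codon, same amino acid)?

4

Codon 1: AUG Met / GGA Gly — nonsynonymous.
Codon 2: AUC Ile / GCG Ala — nonsynonymous.
Codon 3: CUA Leu / CAU His — nonsynonymous.
Codon 4: CAG Gln / GAC Asp — nonsynonymous.
Codon 5: GGU Gly / GGC Gly — synonymous.
Codon 6: CUC Leu / CUA Leu — synonymous.
Codon 7: CUA Leu / CUG Leu — synonymous.
Codon 8: UAU Tyr / UAU Tyr — identical.
Codon 9: ACA Thr / ACC Thr — synonymous.
Synonymous differences: 4.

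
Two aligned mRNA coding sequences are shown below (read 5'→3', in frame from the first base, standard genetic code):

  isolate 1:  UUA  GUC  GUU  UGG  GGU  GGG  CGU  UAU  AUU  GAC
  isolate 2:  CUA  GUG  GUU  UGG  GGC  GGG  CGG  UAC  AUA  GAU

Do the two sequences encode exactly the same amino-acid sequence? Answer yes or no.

Codon 1: UUA Leu / CUA Leu — synonymous.
Codon 2: GUC Val / GUG Val — synonymous.
Codon 3: GUU Val / GUU Val — identical.
Codon 4: UGG Trp / UGG Trp — identical.
Codon 5: GGU Gly / GGC Gly — synonymous.
Codon 6: GGG Gly / GGG Gly — identical.
Codon 7: CGU Arg / CGG Arg — synonymous.
Codon 8: UAU Tyr / UAC Tyr — synonymous.
Codon 9: AUU Ile / AUA Ile — synonymous.
Codon 10: GAC Asp / GAU Asp — synonymous.
Nonsynonymous differences: 0 → same protein.

yes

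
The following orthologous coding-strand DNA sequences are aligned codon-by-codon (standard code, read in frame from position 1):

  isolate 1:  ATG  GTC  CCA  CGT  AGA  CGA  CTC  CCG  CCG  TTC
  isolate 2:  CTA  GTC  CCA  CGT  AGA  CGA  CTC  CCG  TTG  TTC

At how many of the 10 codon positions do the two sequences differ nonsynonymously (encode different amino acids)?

Codon 1: ATG Met / CTA Leu — nonsynonymous.
Codon 2: GTC Val / GTC Val — identical.
Codon 3: CCA Pro / CCA Pro — identical.
Codon 4: CGT Arg / CGT Arg — identical.
Codon 5: AGA Arg / AGA Arg — identical.
Codon 6: CGA Arg / CGA Arg — identical.
Codon 7: CTC Leu / CTC Leu — identical.
Codon 8: CCG Pro / CCG Pro — identical.
Codon 9: CCG Pro / TTG Leu — nonsynonymous.
Codon 10: TTC Phe / TTC Phe — identical.
Nonsynonymous differences: 2.

2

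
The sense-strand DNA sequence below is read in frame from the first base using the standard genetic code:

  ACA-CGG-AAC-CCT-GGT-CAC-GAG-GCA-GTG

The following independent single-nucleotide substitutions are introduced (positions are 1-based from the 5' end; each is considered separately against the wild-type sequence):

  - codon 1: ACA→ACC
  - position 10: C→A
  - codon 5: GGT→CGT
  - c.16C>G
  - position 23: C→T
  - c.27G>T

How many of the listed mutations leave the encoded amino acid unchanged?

2

Codon 1: ACA (Thr) → ACC (Thr) — synonymous.
Codon 4: CCT (Pro) → ACT (Thr) — missense.
Codon 5: GGT (Gly) → CGT (Arg) — missense.
Codon 6: CAC (His) → GAC (Asp) — missense.
Codon 8: GCA (Ala) → GTA (Val) — missense.
Codon 9: GTG (Val) → GTT (Val) — synonymous.
Synonymous: 2 of 6.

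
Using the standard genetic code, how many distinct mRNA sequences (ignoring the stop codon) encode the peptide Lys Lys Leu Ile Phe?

Lys: 2 codons.
Lys: 2 codons.
Leu: 6 codons.
Ile: 3 codons.
Phe: 2 codons.
2 × 2 × 6 × 3 × 2 = 144.

144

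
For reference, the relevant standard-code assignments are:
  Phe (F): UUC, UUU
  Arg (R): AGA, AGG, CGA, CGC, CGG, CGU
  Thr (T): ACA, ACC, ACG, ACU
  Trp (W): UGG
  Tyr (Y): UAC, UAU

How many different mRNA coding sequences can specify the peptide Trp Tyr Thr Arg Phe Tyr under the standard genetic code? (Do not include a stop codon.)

Trp: 1 codon.
Tyr: 2 codons.
Thr: 4 codons.
Arg: 6 codons.
Phe: 2 codons.
Tyr: 2 codons.
1 × 2 × 4 × 6 × 2 × 2 = 192.

192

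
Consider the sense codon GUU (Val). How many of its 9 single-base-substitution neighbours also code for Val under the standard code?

Position 1: none → 0 synonymous.
Position 2: none → 0 synonymous.
Position 3: GUC, GUA, GUG → 3 synonymous.
Total: 0 + 0 + 3 = 3.

3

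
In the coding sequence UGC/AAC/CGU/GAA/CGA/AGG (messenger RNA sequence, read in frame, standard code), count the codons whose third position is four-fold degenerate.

Codon 1 UGC (Cys): third position 2-fold.
Codon 2 AAC (Asn): third position 2-fold.
Codon 3 CGU (Arg): third position 4-fold.
Codon 4 GAA (Glu): third position 2-fold.
Codon 5 CGA (Arg): third position 4-fold.
Codon 6 AGG (Arg): third position 2-fold.
Four-fold degenerate third positions: 2.

2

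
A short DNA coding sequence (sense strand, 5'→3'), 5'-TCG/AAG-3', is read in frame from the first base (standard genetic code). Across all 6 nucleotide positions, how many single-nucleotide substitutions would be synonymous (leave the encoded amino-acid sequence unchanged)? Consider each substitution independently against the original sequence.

4

Codon 1 (TCG, Ser): 3 synonymous substitutions.
Codon 2 (AAG, Lys): 1 synonymous substitution.
Total: 3 + 1 = 4.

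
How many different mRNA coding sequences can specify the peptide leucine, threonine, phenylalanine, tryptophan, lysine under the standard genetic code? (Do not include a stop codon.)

Leu: 6 codons.
Thr: 4 codons.
Phe: 2 codons.
Trp: 1 codon.
Lys: 2 codons.
6 × 4 × 2 × 1 × 2 = 96.

96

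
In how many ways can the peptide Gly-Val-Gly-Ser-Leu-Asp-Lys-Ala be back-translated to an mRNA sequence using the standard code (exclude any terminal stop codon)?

36864

Gly: 4 codons.
Val: 4 codons.
Gly: 4 codons.
Ser: 6 codons.
Leu: 6 codons.
Asp: 2 codons.
Lys: 2 codons.
Ala: 4 codons.
4 × 4 × 4 × 6 × 6 × 2 × 2 × 4 = 36864.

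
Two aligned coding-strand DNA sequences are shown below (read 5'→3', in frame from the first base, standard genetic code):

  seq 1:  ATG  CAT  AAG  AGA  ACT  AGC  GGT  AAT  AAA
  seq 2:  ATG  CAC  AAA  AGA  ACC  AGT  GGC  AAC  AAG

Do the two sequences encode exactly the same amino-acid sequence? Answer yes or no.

Codon 1: ATG Met / ATG Met — identical.
Codon 2: CAT His / CAC His — synonymous.
Codon 3: AAG Lys / AAA Lys — synonymous.
Codon 4: AGA Arg / AGA Arg — identical.
Codon 5: ACT Thr / ACC Thr — synonymous.
Codon 6: AGC Ser / AGT Ser — synonymous.
Codon 7: GGT Gly / GGC Gly — synonymous.
Codon 8: AAT Asn / AAC Asn — synonymous.
Codon 9: AAA Lys / AAG Lys — synonymous.
Nonsynonymous differences: 0 → same protein.

yes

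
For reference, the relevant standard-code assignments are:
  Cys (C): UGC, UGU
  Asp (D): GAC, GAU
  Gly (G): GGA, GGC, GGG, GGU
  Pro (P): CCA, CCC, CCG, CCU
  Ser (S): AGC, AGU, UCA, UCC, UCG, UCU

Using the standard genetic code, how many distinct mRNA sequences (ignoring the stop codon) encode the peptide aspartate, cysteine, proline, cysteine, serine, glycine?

768

Asp: 2 codons.
Cys: 2 codons.
Pro: 4 codons.
Cys: 2 codons.
Ser: 6 codons.
Gly: 4 codons.
2 × 2 × 4 × 2 × 6 × 4 = 768.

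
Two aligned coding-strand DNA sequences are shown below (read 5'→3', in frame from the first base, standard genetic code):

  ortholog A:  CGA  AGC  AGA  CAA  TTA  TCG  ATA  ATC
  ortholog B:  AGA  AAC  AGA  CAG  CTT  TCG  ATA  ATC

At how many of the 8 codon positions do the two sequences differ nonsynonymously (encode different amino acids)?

Codon 1: CGA Arg / AGA Arg — synonymous.
Codon 2: AGC Ser / AAC Asn — nonsynonymous.
Codon 3: AGA Arg / AGA Arg — identical.
Codon 4: CAA Gln / CAG Gln — synonymous.
Codon 5: TTA Leu / CTT Leu — synonymous.
Codon 6: TCG Ser / TCG Ser — identical.
Codon 7: ATA Ile / ATA Ile — identical.
Codon 8: ATC Ile / ATC Ile — identical.
Nonsynonymous differences: 1.

1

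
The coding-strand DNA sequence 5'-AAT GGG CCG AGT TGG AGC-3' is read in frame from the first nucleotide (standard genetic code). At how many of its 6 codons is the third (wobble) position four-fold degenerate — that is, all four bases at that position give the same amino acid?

2

Codon 1 AAT (Asn): third position 2-fold.
Codon 2 GGG (Gly): third position 4-fold.
Codon 3 CCG (Pro): third position 4-fold.
Codon 4 AGT (Ser): third position 2-fold.
Codon 5 TGG (Trp): third position 1-fold.
Codon 6 AGC (Ser): third position 2-fold.
Four-fold degenerate third positions: 2.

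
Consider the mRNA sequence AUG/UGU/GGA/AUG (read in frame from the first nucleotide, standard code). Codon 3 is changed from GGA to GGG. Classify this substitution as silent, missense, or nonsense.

silent

Position 9 falls in codon 3: GGA → Gly.
After the substitution the codon is GGG → Gly.
Both encode Gly, so the change is synonymous.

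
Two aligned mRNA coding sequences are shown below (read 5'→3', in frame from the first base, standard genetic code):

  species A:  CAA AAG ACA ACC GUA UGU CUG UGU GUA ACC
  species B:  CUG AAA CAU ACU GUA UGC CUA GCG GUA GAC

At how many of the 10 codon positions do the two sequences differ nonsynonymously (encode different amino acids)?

4

Codon 1: CAA Gln / CUG Leu — nonsynonymous.
Codon 2: AAG Lys / AAA Lys — synonymous.
Codon 3: ACA Thr / CAU His — nonsynonymous.
Codon 4: ACC Thr / ACU Thr — synonymous.
Codon 5: GUA Val / GUA Val — identical.
Codon 6: UGU Cys / UGC Cys — synonymous.
Codon 7: CUG Leu / CUA Leu — synonymous.
Codon 8: UGU Cys / GCG Ala — nonsynonymous.
Codon 9: GUA Val / GUA Val — identical.
Codon 10: ACC Thr / GAC Asp — nonsynonymous.
Nonsynonymous differences: 4.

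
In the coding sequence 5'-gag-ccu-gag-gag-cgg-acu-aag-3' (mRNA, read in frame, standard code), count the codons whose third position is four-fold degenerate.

3

Codon 1 GAG (Glu): third position 2-fold.
Codon 2 CCU (Pro): third position 4-fold.
Codon 3 GAG (Glu): third position 2-fold.
Codon 4 GAG (Glu): third position 2-fold.
Codon 5 CGG (Arg): third position 4-fold.
Codon 6 ACU (Thr): third position 4-fold.
Codon 7 AAG (Lys): third position 2-fold.
Four-fold degenerate third positions: 3.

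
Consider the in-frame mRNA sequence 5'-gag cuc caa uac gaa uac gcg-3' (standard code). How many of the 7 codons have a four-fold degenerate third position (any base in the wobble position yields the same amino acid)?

Codon 1 GAG (Glu): third position 2-fold.
Codon 2 CUC (Leu): third position 4-fold.
Codon 3 CAA (Gln): third position 2-fold.
Codon 4 UAC (Tyr): third position 2-fold.
Codon 5 GAA (Glu): third position 2-fold.
Codon 6 UAC (Tyr): third position 2-fold.
Codon 7 GCG (Ala): third position 4-fold.
Four-fold degenerate third positions: 2.

2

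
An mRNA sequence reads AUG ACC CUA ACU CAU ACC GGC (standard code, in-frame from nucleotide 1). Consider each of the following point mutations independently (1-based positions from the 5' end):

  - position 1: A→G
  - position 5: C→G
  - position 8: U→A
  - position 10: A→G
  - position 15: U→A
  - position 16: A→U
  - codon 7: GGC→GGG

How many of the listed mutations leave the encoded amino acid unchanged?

Codon 1: AUG (Met) → GUG (Val) — missense.
Codon 2: ACC (Thr) → AGC (Ser) — missense.
Codon 3: CUA (Leu) → CAA (Gln) — missense.
Codon 4: ACU (Thr) → GCU (Ala) — missense.
Codon 5: CAU (His) → CAA (Gln) — missense.
Codon 6: ACC (Thr) → UCC (Ser) — missense.
Codon 7: GGC (Gly) → GGG (Gly) — synonymous.
Synonymous: 1 of 7.

1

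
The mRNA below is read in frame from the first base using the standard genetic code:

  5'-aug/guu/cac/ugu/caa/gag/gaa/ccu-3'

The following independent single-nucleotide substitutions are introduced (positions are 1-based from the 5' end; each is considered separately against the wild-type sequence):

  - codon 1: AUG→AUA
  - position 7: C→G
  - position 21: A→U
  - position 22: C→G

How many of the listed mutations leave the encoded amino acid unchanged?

Codon 1: AUG (Met) → AUA (Ile) — missense.
Codon 3: CAC (His) → GAC (Asp) — missense.
Codon 7: GAA (Glu) → GAU (Asp) — missense.
Codon 8: CCU (Pro) → GCU (Ala) — missense.
Synonymous: 0 of 4.

0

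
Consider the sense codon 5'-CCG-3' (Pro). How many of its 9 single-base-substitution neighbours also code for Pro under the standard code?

3

Position 1: none → 0 synonymous.
Position 2: none → 0 synonymous.
Position 3: CCU, CCC, CCA → 3 synonymous.
Total: 0 + 0 + 3 = 3.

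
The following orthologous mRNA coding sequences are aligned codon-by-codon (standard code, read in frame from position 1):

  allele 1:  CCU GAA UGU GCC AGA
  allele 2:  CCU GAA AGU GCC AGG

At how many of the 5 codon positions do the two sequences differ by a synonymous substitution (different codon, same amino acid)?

1

Codon 1: CCU Pro / CCU Pro — identical.
Codon 2: GAA Glu / GAA Glu — identical.
Codon 3: UGU Cys / AGU Ser — nonsynonymous.
Codon 4: GCC Ala / GCC Ala — identical.
Codon 5: AGA Arg / AGG Arg — synonymous.
Synonymous differences: 1.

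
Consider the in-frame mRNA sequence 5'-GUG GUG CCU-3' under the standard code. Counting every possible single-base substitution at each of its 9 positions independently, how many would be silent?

9

Codon 1 (GUG, Val): 3 synonymous substitutions.
Codon 2 (GUG, Val): 3 synonymous substitutions.
Codon 3 (CCU, Pro): 3 synonymous substitutions.
Total: 3 + 3 + 3 = 9.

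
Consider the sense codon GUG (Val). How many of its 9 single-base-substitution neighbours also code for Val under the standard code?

Position 1: none → 0 synonymous.
Position 2: none → 0 synonymous.
Position 3: GUU, GUC, GUA → 3 synonymous.
Total: 0 + 0 + 3 = 3.

3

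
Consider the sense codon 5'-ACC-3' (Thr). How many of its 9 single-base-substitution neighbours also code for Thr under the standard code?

3

Position 1: none → 0 synonymous.
Position 2: none → 0 synonymous.
Position 3: ACU, ACA, ACG → 3 synonymous.
Total: 0 + 0 + 3 = 3.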